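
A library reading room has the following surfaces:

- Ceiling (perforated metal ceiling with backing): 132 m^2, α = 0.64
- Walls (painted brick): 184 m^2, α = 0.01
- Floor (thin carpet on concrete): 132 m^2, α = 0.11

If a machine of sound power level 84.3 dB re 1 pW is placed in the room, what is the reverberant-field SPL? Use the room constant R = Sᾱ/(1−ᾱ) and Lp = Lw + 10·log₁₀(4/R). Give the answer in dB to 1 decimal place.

69.2 dB

A = 100.840 sabins; S = 448.0 m^2.
ᾱ = 100.840/448.0 = 0.2251; R = Sᾱ/(1−ᾱ) = 100.840/(1−0.2251) = 130.133 m^2.
Lp = Lw + 10 log₁₀(4/R) = 84.3 -15.12 = 69.2 dB.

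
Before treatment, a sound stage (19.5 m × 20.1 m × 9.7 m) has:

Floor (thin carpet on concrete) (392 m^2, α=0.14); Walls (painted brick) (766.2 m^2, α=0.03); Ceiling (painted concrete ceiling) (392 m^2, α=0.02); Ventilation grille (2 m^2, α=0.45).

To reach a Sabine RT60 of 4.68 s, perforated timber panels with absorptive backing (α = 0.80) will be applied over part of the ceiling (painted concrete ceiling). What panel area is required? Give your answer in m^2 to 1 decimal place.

Equivalent absorption area: A₁ = 392·0.14 + 766.2·0.03 + 392·0.02 + 2·0.45 = 86.606 m^2.
Required A₂ = 0.161·3801.915/4.68 = 130.792 sabins.
Absorption to add: 130.792 − 86.606 = 44.186 sabins.
Each m^2 of panel replacing the ceiling (painted concrete ceiling) adds (0.80 − 0.02) = 0.78 sabins.
Area = ΔA/Δα = 44.186/0.78 = 56.6 m^2.

56.6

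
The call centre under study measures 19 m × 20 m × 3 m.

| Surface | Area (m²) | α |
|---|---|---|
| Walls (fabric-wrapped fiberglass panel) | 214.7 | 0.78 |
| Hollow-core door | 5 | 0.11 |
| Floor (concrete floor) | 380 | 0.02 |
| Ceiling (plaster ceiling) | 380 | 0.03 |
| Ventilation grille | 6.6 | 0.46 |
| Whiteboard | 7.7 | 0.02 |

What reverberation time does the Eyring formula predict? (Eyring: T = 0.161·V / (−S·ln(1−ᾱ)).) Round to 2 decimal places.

Total surface area S = 214.7 + 5 + 380 + 380 + 6.6 + 7.7 = 994.0 m².
Σ(Sᵢαᵢ) = 214.7×0.78 + 5×0.11 + 380×0.02 + 380×0.03 + 6.6×0.46 + 7.7×0.02 = 190.206.
ᾱ = 190.206 / 994.0 = 0.1914.
−S·ln(1−ᾱ) = −994.0 × ln(1 − 0.1914) = 211.176.
V = 19 × 20 × 3 = 1140 m³.
RT60 = 0.161 × 1140 / 211.176 = 0.87 s.

0.87 s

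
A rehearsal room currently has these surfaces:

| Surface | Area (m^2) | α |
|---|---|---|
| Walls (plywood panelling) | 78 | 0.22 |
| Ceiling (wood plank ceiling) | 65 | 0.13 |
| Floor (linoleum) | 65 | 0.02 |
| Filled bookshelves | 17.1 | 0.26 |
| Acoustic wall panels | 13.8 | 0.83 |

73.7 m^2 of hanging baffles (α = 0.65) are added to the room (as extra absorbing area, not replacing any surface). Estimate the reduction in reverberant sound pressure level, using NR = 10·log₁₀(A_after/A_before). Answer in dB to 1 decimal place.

3.3 dB

Total absorption A_before = 78×0.22 + 65×0.13 + 65×0.02 + 17.1×0.26 + 13.8×0.83
  = 17.160 + 8.450 + 1.300 + 4.446 + 11.454 = 42.810 m^2 sabins.
Added absorption = 73.7 × 0.65 = 47.905 sabins.
New total A_after = 90.715 sabins.
Reduction = 10 log₁₀(A_after/A_before) = 10 log₁₀(2.1190) = 3.3 dB.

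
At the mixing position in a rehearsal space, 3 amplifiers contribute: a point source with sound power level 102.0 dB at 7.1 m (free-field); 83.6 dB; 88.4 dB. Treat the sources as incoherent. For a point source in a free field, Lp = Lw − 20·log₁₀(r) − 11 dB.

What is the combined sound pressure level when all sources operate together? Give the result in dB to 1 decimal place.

Source at 7.1 m: Lp = 102.0 − 20·log₁₀(7.1) − 11 = 74.0 dB.
Converting to relative power and adding: 10^(74.0/10) + 10^(83.6/10) + 10^(88.4/10) = 9.46e+08.
L_total = 10·log₁₀(9.46e+08) = 89.8 dB.

89.8 dB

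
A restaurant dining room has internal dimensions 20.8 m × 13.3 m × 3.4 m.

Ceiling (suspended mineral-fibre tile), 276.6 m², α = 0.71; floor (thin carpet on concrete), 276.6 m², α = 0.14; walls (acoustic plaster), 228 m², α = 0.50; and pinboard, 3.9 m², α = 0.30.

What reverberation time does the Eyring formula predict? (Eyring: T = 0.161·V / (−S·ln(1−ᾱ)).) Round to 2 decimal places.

0.33 sec

Total surface area S = 276.6 + 276.6 + 228 + 3.9 = 785.1 m².
Absorption A = 276.6×0.71 + 276.6×0.14 + 228×0.50 + 3.9×0.30 = 350.280 sabins.
ᾱ = 350.280 / 785.1 = 0.4462.
−S·ln(1−ᾱ) = −785.1 × ln(1 − 0.4462) = 463.956.
V = 20.8 × 13.3 × 3.4 = 940.576 m³.
RT60 = 0.161 × 940.576 / 463.956 = 0.33 s.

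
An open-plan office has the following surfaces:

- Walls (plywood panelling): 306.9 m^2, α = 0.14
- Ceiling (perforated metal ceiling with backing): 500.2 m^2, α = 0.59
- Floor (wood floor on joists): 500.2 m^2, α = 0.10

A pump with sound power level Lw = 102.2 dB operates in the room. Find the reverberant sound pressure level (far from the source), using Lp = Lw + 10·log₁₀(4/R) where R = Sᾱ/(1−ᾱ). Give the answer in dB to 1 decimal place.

A = 388.104 sabins; S = 1307.3 m^2.
ᾱ = 388.104/1307.3 = 0.2969; R = Sᾱ/(1−ᾱ) = 388.104/(1−0.2969) = 551.990 m^2.
Lp = Lw + 10 log₁₀(4/R) = 102.2 -21.40 = 80.8 dB.

80.8 dB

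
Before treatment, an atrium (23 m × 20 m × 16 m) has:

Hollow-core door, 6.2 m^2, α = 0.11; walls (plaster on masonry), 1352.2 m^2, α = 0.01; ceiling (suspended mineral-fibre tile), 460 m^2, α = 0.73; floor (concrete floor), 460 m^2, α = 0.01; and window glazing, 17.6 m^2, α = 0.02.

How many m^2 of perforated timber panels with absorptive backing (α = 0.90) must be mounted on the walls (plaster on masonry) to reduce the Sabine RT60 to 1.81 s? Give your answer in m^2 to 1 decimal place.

336.8

Equivalent absorption area: A₁ = 6.2·0.11 + 1352.2·0.01 + 460·0.73 + 460·0.01 + 17.6·0.02 = 354.956 m^2.
V = 7360 m³. Target absorption A₂ = 0.161 × 7360 / 1.81 = 654.674 sabins.
Absorption to add: 654.674 − 354.956 = 299.718 sabins.
Net gain per m^2: Δα = 0.90 − 0.01 = 0.89.
Area = ΔA/Δα = 299.718/0.89 = 336.8 m^2.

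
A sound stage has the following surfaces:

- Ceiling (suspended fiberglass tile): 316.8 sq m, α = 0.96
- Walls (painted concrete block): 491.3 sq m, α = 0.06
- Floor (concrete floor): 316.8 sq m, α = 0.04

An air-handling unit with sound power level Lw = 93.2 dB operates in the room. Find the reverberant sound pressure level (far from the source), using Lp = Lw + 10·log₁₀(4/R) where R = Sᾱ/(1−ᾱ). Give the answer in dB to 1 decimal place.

72.2 dB

Σ(Sᵢαᵢ) = 316.8×0.96 + 491.3×0.06 + 316.8×0.04 = 346.278; total area S = 1124.9 sq m.
ᾱ = 346.278/1124.9 = 0.3078; R = Sᾱ/(1−ᾱ) = 346.278/(1−0.3078) = 500.257 sq m.
Lp = Lw + 10 log₁₀(4/R) = 93.2 -20.97 = 72.2 dB.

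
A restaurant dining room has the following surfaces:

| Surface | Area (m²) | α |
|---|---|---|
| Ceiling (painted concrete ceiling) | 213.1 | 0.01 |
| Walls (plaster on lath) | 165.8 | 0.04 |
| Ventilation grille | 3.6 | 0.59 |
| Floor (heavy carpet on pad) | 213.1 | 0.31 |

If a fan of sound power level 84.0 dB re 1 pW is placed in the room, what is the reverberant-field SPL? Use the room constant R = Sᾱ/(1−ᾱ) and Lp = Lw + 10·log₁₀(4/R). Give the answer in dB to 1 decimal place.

70.6 dB

A = 76.948 sabins; S = 595.6 m².
ᾱ = 76.948/595.6 = 0.1292; R = Sᾱ/(1−ᾱ) = 76.948/(1−0.1292) = 88.365 m².
Lp = Lw + 10 log₁₀(4/R) = 84.0 -13.44 = 70.6 dB.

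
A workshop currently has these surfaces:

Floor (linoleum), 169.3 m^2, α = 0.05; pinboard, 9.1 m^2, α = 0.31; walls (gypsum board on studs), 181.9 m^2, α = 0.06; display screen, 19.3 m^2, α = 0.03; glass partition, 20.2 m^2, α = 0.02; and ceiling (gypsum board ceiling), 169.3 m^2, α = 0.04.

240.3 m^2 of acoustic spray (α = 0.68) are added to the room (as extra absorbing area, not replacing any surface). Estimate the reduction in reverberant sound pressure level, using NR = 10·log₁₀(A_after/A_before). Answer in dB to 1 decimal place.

Total absorption A_before = 169.3·0.05 + 9.1·0.31 + 181.9·0.06 + 19.3·0.03 + 20.2·0.02 + 169.3·0.04
  = 8.465 + 2.821 + 10.914 + 0.579 + 0.404 + 6.772 = 29.955 m^2 sabins.
Added absorption = 240.3 × 0.68 = 163.404 sabins.
A_after = 29.955 + 163.404 = 193.359 sabins.
NR = 10·log₁₀(193.359/29.955) = 8.1 dB.

8.1 dB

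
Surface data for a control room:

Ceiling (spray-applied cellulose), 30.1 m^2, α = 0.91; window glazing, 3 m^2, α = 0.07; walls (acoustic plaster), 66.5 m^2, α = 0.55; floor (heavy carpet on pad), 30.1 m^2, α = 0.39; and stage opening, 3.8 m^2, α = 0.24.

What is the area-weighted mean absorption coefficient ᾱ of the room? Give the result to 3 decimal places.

S = Σ Sᵢ = 30.1 + 3 + 66.5 + 30.1 + 3.8 = 133.5 m^2.
Weighted sum Σ Sα = 76.827.
ᾱ = 76.827 / 133.5 = 0.575.

0.575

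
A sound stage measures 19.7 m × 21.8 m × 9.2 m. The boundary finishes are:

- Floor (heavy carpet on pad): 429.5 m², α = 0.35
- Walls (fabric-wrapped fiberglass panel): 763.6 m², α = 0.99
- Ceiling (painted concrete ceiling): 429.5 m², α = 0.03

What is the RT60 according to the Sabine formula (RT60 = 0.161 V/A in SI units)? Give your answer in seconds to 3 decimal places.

Summing Sᵢαᵢ: 150.325 + 755.964 + 12.885 → A = 919.174 sabins.
Room volume: 3951.032 m³.
Sabine: RT60 = 0.161 × 3951.032 / 919.174 = 0.692 s.

0.692 sec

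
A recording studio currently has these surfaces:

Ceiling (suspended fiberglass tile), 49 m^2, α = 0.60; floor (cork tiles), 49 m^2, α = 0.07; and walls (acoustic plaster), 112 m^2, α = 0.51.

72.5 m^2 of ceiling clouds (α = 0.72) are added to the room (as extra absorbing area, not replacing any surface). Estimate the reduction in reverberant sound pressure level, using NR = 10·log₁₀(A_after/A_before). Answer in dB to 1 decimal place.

Equivalent absorption area: A_before = 49×0.60 + 49×0.07 + 112×0.51 = 89.950 m^2.
Treatment contributes 72.5·0.72 = 52.200 sabins.
New total A_after = 142.150 sabins.
NR = 10·log₁₀(142.150/89.950) = 2.0 dB.

2.0 dB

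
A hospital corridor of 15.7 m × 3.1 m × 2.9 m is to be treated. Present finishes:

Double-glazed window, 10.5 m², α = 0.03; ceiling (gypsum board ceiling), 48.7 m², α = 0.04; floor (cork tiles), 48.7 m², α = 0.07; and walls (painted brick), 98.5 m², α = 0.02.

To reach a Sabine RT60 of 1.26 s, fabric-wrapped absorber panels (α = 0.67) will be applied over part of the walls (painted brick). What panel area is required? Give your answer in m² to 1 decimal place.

16.0

A₁ = Σ Sᵢαᵢ = 10.5×0.03 + 48.7×0.04 + 48.7×0.07 + 98.5×0.02 = 7.642 sabins.
Required A₂ = 0.161·141.143/1.26 = 18.035 sabins.
Absorption to add: 18.035 − 7.642 = 10.393 sabins.
Each m² of panel replacing the walls (painted brick) adds (0.67 − 0.02) = 0.65 sabins.
Panel area = 10.393 / 0.65 = 16.0 m².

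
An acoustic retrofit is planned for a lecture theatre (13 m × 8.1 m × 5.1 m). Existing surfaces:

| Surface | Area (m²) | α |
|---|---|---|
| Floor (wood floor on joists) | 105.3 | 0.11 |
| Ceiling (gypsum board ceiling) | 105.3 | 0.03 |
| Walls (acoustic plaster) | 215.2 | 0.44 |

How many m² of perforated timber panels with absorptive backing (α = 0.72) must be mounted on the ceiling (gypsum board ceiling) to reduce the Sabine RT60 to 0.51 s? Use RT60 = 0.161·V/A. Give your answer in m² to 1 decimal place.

87.1

Total absorption A₁ = 105.3*0.11 + 105.3*0.03 + 215.2*0.44
  = 11.583 + 3.159 + 94.688 = 109.430 m² sabins.
V = 537.03 m³. Target absorption A₂ = 0.161 × 537.03 / 0.51 = 169.533 sabins.
ΔA needed = 169.533 − 109.430 = 60.103 sabins.
Each m² of panel replacing the ceiling (gypsum board ceiling) adds (0.72 − 0.03) = 0.69 sabins.
Panel area = 60.103 / 0.69 = 87.1 m².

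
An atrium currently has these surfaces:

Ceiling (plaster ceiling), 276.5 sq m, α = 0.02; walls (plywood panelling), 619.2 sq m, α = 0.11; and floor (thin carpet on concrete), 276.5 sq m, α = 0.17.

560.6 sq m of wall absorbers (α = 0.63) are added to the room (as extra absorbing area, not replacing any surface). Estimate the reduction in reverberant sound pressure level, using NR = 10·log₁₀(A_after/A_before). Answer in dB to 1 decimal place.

A_before = Σ Sᵢαᵢ = 276.5·0.02 + 619.2·0.11 + 276.5·0.17 = 120.647 sabins.
Added absorption = 560.6 × 0.63 = 353.178 sabins.
A_after = 120.647 + 353.178 = 473.825 sabins.
Reduction = 10 log₁₀(A_after/A_before) = 10 log₁₀(3.9274) = 5.9 dB.

5.9 dB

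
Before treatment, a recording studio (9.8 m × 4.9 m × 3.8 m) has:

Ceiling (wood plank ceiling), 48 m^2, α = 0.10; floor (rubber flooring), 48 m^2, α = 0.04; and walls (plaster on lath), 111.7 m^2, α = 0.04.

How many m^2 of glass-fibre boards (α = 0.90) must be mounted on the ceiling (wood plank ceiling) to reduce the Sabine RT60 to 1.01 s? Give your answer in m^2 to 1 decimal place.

22.4

Summing Sᵢαᵢ: 4.800 + 1.920 + 4.468 → A₁ = 11.188 sabins.
Required A₂ = 0.161·182.476/1.01 = 29.088 sabins.
ΔA needed = 29.088 − 11.188 = 17.900 sabins.
Each m^2 of panel replacing the ceiling (wood plank ceiling) adds (0.90 − 0.10) = 0.80 sabins.
Area = ΔA/Δα = 17.900/0.80 = 22.4 m^2.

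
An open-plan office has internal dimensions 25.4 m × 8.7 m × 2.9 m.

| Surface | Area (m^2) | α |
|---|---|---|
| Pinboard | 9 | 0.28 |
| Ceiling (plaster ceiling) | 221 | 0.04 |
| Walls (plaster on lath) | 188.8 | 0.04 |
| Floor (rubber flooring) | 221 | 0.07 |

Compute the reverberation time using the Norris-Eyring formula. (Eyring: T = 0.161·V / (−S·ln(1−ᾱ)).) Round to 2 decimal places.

S = Σ Sᵢ = 639.8 m^2.
Absorption A = 9·0.28 + 221·0.04 + 188.8·0.04 + 221·0.07 = 34.382 sabins.
ᾱ = 34.382 / 639.8 = 0.0537.
−S·ln(1−ᾱ) = −639.8 × ln(1 − 0.0537) = 35.314.
V = 25.4 × 8.7 × 2.9 = 640.842 m³.
RT60 = 0.161 × 640.842 / 35.314 = 2.92 s.

2.92 s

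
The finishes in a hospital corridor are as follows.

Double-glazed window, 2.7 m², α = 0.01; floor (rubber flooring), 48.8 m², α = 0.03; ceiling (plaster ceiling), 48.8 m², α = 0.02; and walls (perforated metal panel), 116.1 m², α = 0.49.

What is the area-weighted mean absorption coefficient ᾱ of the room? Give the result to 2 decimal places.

Total surface area S = 216.4 m².
Σ(Sᵢαᵢ) = 2.7*0.01 + 48.8*0.03 + 48.8*0.02 + 116.1*0.49 = 59.356.
ᾱ = A/S = 0.27.

0.27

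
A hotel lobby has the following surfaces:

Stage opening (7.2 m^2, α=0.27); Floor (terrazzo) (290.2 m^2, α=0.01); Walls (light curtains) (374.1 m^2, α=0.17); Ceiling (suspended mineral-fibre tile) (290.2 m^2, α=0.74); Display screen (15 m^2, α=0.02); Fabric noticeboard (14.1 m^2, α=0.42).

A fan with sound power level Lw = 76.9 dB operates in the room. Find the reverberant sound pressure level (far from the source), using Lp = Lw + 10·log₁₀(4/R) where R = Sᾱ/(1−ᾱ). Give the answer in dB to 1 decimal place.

56.8 dB

Σ(Sᵢαᵢ) = 7.2·0.27 + 290.2·0.01 + 374.1·0.17 + 290.2·0.74 + 15·0.02 + 14.1·0.42 = 289.413; total area S = 990.8 m^2.
ᾱ = 0.2921, so room constant R = A/(1−ᾱ) = 408.833 m^2.
Lp = 76.9 + 10·log₁₀(4/408.833) = 76.9 + (-20.09) = 56.8 dB.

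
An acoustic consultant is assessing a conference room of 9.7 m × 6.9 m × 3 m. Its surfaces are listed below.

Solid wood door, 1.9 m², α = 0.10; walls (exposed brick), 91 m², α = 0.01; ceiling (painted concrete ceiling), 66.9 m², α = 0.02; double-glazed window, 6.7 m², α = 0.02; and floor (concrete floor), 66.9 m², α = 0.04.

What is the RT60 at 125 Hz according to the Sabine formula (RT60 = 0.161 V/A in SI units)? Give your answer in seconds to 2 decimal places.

Equivalent absorption area: A = 1.9*0.10 + 91*0.01 + 66.9*0.02 + 6.7*0.02 + 66.9*0.04 = 5.248 m².
V = 9.7·6.9·3 = 200.79 m³.
Sabine: RT60 = 0.161 × 200.79 / 5.248 = 6.16 s.

6.16 s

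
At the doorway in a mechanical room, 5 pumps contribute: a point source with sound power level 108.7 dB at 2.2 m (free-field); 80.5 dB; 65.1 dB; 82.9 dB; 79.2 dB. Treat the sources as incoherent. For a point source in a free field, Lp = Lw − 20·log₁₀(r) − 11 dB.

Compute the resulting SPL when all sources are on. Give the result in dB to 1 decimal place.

92.1 dB

Source at 2.2 m: Lp = 108.7 − 20·log₁₀(2.2) − 11 = 90.9 dB.
Sum in the linear (power) domain: Σ 10^(Lᵢ/10) = 10^(90.9/10) + 10^(80.5/10) + 10^(65.1/10) + 10^(82.9/10) + 10^(79.2/10) = 1.624e+09.
L_total = 10·log₁₀(1.624e+09) = 92.1 dB.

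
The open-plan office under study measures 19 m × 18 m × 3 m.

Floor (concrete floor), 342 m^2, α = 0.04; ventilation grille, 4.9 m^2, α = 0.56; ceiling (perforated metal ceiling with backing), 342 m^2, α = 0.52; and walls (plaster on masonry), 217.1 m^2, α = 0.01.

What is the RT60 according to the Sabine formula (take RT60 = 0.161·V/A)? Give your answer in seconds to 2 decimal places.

Total absorption A = 342*0.04 + 4.9*0.56 + 342*0.52 + 217.1*0.01
  = 13.680 + 2.744 + 177.840 + 2.171 = 196.435 m^2 sabins.
V = 19·18·3 = 1026 m³.
T = 0.161 V/A = 0.161·1026/196.435 = 0.84 s.

0.84 s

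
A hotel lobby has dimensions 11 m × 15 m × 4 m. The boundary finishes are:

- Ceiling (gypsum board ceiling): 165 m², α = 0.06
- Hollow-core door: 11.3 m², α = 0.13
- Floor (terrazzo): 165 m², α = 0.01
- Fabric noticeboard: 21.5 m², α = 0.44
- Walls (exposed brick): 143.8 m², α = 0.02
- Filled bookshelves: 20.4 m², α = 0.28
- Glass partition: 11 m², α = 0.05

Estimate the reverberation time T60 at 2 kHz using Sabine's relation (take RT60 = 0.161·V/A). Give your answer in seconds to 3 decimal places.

Total absorption A = 165*0.06 + 11.3*0.13 + 165*0.01 + 21.5*0.44 + 143.8*0.02 + 20.4*0.28 + 11*0.05
  = 9.900 + 1.469 + 1.650 + 9.460 + 2.876 + 5.712 + 0.550 = 31.617 m² sabins.
V = 11·15·4 = 660 m³.
Sabine: RT60 = 0.161 × 660 / 31.617 = 3.361 s.

3.361 s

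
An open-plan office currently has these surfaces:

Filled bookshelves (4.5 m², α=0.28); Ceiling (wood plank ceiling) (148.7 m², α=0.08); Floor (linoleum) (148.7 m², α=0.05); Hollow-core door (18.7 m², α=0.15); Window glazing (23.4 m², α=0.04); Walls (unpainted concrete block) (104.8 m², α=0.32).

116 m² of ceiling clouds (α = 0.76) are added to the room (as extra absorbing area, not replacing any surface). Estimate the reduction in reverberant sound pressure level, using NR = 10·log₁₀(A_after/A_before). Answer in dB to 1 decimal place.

4.0 dB

Equivalent absorption area: A_before = 4.5*0.28 + 148.7*0.08 + 148.7*0.05 + 18.7*0.15 + 23.4*0.04 + 104.8*0.32 = 57.868 m².
Added absorption = 116 × 0.76 = 88.160 sabins.
New total A_after = 146.028 sabins.
Reduction = 10 log₁₀(A_after/A_before) = 10 log₁₀(2.5235) = 4.0 dB.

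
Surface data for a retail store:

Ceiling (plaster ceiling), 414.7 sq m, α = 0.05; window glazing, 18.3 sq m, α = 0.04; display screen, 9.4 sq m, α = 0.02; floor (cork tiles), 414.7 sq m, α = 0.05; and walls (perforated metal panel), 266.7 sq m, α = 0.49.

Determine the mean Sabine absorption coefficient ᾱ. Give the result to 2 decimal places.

Total surface area S = 1123.8 sq m.
Σ(Sᵢαᵢ) = 414.7×0.05 + 18.3×0.04 + 9.4×0.02 + 414.7×0.05 + 266.7×0.49 = 173.073.
ᾱ = A/S = 0.15.

0.15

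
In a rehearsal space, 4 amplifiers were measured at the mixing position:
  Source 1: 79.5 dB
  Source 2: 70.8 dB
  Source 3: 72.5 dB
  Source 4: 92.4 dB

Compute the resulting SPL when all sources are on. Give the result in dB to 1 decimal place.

Σ 10^(Lᵢ/10) = 1.857e+09.
Combined level = 10 log₁₀(1.857e+09) = 92.7 dB.

92.7 dB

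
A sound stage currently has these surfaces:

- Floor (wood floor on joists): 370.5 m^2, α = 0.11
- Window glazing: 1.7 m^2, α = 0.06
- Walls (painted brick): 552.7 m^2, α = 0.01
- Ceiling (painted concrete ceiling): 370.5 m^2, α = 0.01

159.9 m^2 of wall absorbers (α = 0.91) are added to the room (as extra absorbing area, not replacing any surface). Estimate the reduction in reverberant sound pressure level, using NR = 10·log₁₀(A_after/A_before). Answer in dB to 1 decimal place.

5.9 dB

Equivalent absorption area: A_before = 370.5·0.11 + 1.7·0.06 + 552.7·0.01 + 370.5·0.01 = 50.089 m^2.
Treatment contributes 159.9·0.91 = 145.509 sabins.
A_after = 50.089 + 145.509 = 195.598 sabins.
Reduction = 10 log₁₀(A_after/A_before) = 10 log₁₀(3.9050) = 5.9 dB.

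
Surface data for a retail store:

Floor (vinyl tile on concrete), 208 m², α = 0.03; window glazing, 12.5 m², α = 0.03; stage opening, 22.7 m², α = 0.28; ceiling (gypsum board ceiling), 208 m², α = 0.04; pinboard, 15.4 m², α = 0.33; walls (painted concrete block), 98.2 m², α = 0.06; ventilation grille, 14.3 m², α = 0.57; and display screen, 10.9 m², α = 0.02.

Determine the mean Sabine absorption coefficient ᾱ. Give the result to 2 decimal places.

Total surface area S = 590.0 m².
Σ(Sᵢαᵢ) = 208×0.03 + 12.5×0.03 + 22.7×0.28 + 208×0.04 + 15.4×0.33 + 98.2×0.06 + 14.3×0.57 + 10.9×0.02 = 40.634.
ᾱ = 40.634 / 590.0 = 0.07.

0.07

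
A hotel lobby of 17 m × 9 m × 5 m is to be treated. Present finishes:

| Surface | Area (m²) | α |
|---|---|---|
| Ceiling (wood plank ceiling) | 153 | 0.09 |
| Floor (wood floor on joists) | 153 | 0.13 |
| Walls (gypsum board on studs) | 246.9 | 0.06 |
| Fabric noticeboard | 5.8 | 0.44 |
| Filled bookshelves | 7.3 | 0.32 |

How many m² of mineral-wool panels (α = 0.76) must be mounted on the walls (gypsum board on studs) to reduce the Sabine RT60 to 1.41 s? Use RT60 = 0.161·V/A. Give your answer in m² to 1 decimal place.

Equivalent absorption area: A₁ = 153·0.09 + 153·0.13 + 246.9·0.06 + 5.8·0.44 + 7.3·0.32 = 53.362 m².
Required A₂ = 0.161·765/1.41 = 87.351 sabins.
Absorption to add: 87.351 − 53.362 = 33.989 sabins.
Net gain per m²: Δα = 0.76 − 0.06 = 0.70.
Area = ΔA/Δα = 33.989/0.70 = 48.6 m².

48.6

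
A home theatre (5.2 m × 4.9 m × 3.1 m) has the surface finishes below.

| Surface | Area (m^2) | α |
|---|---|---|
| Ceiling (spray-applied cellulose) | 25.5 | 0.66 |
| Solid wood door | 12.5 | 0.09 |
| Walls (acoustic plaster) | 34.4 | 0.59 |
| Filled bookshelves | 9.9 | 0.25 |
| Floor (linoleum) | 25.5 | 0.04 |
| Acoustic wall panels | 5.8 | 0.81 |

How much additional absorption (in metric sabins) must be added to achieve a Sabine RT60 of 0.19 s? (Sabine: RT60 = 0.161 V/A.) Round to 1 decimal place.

20.5 sabins

Total absorption A₁ = 25.5×0.66 + 12.5×0.09 + 34.4×0.59 + 9.9×0.25 + 25.5×0.04 + 5.8×0.81
  = 16.830 + 1.125 + 20.296 + 2.475 + 1.020 + 4.698 = 46.444 m^2 sabins.
For T = 0.19 s, need A₂ = 0.161·V/T = 0.161·78.988/0.19 = 66.932 sabins.
Shortfall: 66.932 − 46.444 = 20.5 sabins.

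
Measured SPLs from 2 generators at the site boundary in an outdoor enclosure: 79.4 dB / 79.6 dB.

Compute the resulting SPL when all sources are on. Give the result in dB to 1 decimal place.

Converting to relative power and adding: 10^(79.4/10) + 10^(79.6/10) = 1.783e+08.
Combined level = 10 log₁₀(1.783e+08) = 82.5 dB.

82.5 dB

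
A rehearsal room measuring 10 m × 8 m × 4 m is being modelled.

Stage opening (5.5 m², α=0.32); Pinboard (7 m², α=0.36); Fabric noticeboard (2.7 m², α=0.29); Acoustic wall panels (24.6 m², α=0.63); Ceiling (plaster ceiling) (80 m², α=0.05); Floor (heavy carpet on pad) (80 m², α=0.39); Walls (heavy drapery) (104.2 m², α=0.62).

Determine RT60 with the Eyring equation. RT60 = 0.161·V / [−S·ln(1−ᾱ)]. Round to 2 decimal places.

Total surface area S = 5.5 + 7 + 2.7 + 24.6 + 80 + 80 + 104.2 = 304.0 m².
Σ(Sᵢαᵢ) = 5.5×0.32 + 7×0.36 + 2.7×0.29 + 24.6×0.63 + 80×0.05 + 80×0.39 + 104.2×0.62 = 120.365.
ᾱ = 120.365 / 304.0 = 0.3959.
−S·ln(1−ᾱ) = −304.0 × ln(1 − 0.3959) = 153.221.
V = 10 × 8 × 4 = 320 m³.
T = 0.161·V/[−S·ln(1−ᾱ)] = 0.161·320/153.221 = 0.34 s.

0.34 seconds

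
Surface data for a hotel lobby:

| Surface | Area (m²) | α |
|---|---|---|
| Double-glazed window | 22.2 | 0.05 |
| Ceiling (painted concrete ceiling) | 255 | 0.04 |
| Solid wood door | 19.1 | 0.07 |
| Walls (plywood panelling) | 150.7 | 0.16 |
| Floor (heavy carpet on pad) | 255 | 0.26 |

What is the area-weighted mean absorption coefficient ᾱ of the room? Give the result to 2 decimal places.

0.15

Total surface area S = 702.0 m².
A = 22.2*0.05 + 255*0.04 + 19.1*0.07 + 150.7*0.16 + 255*0.26 = 103.059 sabins.
ᾱ = A/S = 0.15.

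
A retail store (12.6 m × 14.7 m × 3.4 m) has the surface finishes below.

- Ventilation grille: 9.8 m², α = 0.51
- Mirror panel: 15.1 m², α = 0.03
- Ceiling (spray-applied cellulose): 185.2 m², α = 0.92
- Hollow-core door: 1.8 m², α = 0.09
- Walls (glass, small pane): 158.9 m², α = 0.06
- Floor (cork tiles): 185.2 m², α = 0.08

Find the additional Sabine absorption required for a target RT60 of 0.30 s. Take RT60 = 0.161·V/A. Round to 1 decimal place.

137.6 sabins

Total absorption A₁ = 9.8×0.51 + 15.1×0.03 + 185.2×0.92 + 1.8×0.09 + 158.9×0.06 + 185.2×0.08
  = 4.998 + 0.453 + 170.384 + 0.162 + 9.534 + 14.816 = 200.347 m² sabins.
V = 629.748 m³. Required absorption A₂ = 0.161 × 629.748 / 0.30 = 337.965 sabins.
ΔA = A₂ − A₁ = 337.965 − 200.347 = 137.6 sabins.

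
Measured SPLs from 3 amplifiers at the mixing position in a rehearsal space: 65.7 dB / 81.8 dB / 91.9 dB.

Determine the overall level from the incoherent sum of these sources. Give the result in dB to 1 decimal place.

92.3 dB

Converting to relative power and adding: 10^(65.7/10) + 10^(81.8/10) + 10^(91.9/10) = 1.704e+09.
L_total = 10·log₁₀(1.704e+09) = 92.3 dB.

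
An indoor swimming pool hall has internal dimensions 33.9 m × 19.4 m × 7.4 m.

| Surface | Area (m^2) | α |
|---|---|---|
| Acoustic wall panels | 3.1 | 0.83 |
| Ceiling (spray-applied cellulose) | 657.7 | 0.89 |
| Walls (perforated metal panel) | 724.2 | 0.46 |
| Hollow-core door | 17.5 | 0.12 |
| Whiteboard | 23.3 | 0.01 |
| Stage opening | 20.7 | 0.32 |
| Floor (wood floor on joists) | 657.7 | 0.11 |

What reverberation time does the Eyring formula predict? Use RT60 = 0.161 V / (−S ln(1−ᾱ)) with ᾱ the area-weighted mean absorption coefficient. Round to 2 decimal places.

S = Σ Sᵢ = 2104.2 m^2.
Σ(Sᵢαᵢ) = 3.1·0.83 + 657.7·0.89 + 724.2·0.46 + 17.5·0.12 + 23.3·0.01 + 20.7·0.32 + 657.7·0.11 = 1002.362.
ᾱ = 1002.362 / 2104.2 = 0.4764.
Eyring denominator: −S ln(1−ᾱ) = 1361.475.
V = 33.9 × 19.4 × 7.4 = 4866.684 m³.
T = 0.161·V/[−S·ln(1−ᾱ)] = 0.161·4866.684/1361.475 = 0.58 s.

0.58 seconds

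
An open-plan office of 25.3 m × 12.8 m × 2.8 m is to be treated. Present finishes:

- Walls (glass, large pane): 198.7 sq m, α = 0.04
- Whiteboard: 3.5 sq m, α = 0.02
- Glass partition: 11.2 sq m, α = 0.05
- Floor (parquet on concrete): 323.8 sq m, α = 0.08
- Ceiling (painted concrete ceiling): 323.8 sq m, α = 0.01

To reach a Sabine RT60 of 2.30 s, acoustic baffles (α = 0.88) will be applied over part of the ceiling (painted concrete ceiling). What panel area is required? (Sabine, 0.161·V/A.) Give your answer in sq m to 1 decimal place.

A₁ = Σ Sᵢαᵢ = 198.7×0.04 + 3.5×0.02 + 11.2×0.05 + 323.8×0.08 + 323.8×0.01 = 37.720 sabins.
Required A₂ = 0.161·906.752/2.30 = 63.473 sabins.
Absorption to add: 63.473 − 37.720 = 25.753 sabins.
Net gain per sq m: Δα = 0.88 − 0.01 = 0.87.
Panel area = 25.753 / 0.87 = 29.6 sq m.

29.6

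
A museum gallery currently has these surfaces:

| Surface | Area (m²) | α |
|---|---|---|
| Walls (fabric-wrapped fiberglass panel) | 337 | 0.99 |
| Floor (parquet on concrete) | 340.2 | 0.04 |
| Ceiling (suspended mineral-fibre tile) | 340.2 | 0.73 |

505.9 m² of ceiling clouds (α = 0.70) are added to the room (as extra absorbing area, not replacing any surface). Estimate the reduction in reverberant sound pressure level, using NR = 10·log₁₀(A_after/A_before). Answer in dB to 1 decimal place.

2.0 dB

A_before = Σ Sᵢαᵢ = 337*0.99 + 340.2*0.04 + 340.2*0.73 = 595.584 sabins.
Treatment contributes 505.9·0.70 = 354.130 sabins.
New total A_after = 949.714 sabins.
NR = 10·log₁₀(949.714/595.584) = 2.0 dB.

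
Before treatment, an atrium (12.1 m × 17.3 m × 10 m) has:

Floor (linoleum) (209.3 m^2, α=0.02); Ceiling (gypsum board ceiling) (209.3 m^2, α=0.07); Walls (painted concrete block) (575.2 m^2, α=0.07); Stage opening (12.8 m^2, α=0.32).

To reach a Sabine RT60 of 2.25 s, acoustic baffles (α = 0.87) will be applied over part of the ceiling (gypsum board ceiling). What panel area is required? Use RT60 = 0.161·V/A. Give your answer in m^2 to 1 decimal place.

Equivalent absorption area: A₁ = 209.3×0.02 + 209.3×0.07 + 575.2×0.07 + 12.8×0.32 = 63.197 m^2.
Required A₂ = 0.161·2093.3/2.25 = 149.787 sabins.
ΔA needed = 149.787 − 63.197 = 86.590 sabins.
Each m^2 of panel replacing the ceiling (gypsum board ceiling) adds (0.87 − 0.07) = 0.80 sabins.
Area = ΔA/Δα = 86.590/0.80 = 108.2 m^2.

108.2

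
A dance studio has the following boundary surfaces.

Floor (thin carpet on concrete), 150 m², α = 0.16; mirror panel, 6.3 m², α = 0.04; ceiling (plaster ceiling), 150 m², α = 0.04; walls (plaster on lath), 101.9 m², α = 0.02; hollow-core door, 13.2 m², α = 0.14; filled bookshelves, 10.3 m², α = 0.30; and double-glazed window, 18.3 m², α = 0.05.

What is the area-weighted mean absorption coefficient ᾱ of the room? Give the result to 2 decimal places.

Total surface area S = 450.0 m².
Weighted sum Σ Sα = 38.143.
ᾱ = A/S = 0.08.

0.08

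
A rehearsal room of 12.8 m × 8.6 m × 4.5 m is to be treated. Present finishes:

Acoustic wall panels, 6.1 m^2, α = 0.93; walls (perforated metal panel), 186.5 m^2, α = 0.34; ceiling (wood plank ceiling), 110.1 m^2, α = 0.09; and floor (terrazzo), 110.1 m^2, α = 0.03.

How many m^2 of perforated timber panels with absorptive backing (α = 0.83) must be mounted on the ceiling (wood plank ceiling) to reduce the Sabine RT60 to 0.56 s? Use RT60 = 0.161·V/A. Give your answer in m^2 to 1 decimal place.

A₁ = Σ Sᵢαᵢ = 6.1*0.93 + 186.5*0.34 + 110.1*0.09 + 110.1*0.03 = 82.295 sabins.
V = 495.36 m³. Target absorption A₂ = 0.161 × 495.36 / 0.56 = 142.416 sabins.
Absorption to add: 142.416 − 82.295 = 60.121 sabins.
Each m^2 of panel replacing the ceiling (wood plank ceiling) adds (0.83 − 0.09) = 0.74 sabins.
Panel area = 60.121 / 0.74 = 81.2 m^2.

81.2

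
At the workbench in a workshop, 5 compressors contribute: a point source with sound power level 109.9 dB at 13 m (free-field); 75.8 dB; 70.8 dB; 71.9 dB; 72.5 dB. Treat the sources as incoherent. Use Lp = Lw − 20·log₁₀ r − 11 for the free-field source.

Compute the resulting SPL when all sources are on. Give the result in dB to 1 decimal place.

Source at 13 m: Lp = 109.9 − 20·log₁₀(13) − 11 = 76.6 dB.
Σ 10^(Lᵢ/10) = 1.29e+08.
Back to dB: 10·log₁₀ Σ = 81.1 dB.

81.1 dB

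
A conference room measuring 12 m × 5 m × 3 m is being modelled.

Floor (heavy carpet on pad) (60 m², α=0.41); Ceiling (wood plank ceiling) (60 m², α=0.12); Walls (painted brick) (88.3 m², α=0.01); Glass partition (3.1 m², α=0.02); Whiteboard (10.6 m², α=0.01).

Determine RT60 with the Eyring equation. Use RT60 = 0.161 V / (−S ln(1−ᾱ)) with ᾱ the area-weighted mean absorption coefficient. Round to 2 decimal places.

0.82 s

S = Σ Sᵢ = 222.0 m².
Σ(Sᵢαᵢ) = 60×0.41 + 60×0.12 + 88.3×0.01 + 3.1×0.02 + 10.6×0.01 = 32.851.
ᾱ = 32.851 / 222.0 = 0.1480.
Eyring denominator: −S ln(1−ᾱ) = 35.557.
V = 12 × 5 × 3 = 180 m³.
T = 0.161·V/[−S·ln(1−ᾱ)] = 0.161·180/35.557 = 0.82 s.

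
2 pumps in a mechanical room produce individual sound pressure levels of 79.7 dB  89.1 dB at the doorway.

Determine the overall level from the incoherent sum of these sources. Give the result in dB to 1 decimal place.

89.6 dB

Converting to relative power and adding: 10^(79.7/10) + 10^(89.1/10) = 9.062e+08.
Combined level = 10 log₁₀(9.062e+08) = 89.6 dB.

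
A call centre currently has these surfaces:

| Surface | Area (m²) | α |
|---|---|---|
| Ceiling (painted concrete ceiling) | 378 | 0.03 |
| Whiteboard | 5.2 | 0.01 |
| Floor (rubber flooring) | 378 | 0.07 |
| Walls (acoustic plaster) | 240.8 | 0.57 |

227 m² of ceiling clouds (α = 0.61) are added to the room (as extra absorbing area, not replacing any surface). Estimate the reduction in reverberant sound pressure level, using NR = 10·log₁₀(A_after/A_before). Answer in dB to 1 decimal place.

2.5 dB

Summing Sᵢαᵢ: 11.340 + 0.052 + 26.460 + 137.256 → A_before = 175.108 sabins.
Added absorption = 227 × 0.61 = 138.470 sabins.
A_after = 175.108 + 138.470 = 313.578 sabins.
Reduction = 10 log₁₀(A_after/A_before) = 10 log₁₀(1.7908) = 2.5 dB.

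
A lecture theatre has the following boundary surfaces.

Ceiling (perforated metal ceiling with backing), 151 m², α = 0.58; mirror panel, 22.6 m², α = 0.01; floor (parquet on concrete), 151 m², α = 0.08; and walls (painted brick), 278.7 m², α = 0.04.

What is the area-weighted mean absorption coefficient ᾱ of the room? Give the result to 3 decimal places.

0.184

Total surface area S = 603.3 m².
A = 151*0.58 + 22.6*0.01 + 151*0.08 + 278.7*0.04 = 111.034 sabins.
ᾱ = A/S = 0.184.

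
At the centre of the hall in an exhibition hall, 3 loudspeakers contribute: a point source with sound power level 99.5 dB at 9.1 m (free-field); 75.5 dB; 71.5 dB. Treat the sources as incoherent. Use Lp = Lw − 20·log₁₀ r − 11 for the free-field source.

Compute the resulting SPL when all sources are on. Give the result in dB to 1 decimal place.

77.6 dB

Source at 9.1 m: Lp = 99.5 − 20·log₁₀(9.1) − 11 = 69.3 dB.
Σ 10^(Lᵢ/10) = 5.812e+07.
Back to dB: 10·log₁₀ Σ = 77.6 dB.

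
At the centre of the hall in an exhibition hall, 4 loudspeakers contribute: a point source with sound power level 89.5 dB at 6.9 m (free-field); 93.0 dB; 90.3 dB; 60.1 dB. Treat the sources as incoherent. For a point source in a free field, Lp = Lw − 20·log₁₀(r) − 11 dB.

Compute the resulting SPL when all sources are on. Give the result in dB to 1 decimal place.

Source at 6.9 m: Lp = 89.5 − 20·log₁₀(6.9) − 11 = 61.7 dB.
Sum in the linear (power) domain: Σ 10^(Lᵢ/10) = 10^(61.7/10) + 10^(93.0/10) + 10^(90.3/10) + 10^(60.1/10) = 3.069e+09.
Combined level = 10 log₁₀(3.069e+09) = 94.9 dB.

94.9 dB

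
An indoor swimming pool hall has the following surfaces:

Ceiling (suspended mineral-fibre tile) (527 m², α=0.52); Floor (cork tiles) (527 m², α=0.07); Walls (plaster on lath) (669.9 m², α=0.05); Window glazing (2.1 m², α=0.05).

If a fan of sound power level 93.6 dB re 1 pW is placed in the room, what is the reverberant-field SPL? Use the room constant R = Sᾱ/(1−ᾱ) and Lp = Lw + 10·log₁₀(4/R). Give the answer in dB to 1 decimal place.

A = 344.530 sabins; S = 1726.0 m².
ᾱ = 344.530/1726.0 = 0.1996; R = Sᾱ/(1−ᾱ) = 344.530/(1−0.1996) = 430.447 m².
Lp = Lw + 10 log₁₀(4/R) = 93.6 -20.32 = 73.3 dB.

73.3 dB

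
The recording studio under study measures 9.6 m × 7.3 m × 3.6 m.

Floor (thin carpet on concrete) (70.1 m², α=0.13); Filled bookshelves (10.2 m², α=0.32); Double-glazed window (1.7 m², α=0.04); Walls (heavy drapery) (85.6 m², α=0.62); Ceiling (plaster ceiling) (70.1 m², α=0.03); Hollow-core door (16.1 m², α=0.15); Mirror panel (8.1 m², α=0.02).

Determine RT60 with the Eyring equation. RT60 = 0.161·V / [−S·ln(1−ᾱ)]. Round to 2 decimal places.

0.50 s

Total surface area S = 70.1 + 10.2 + 1.7 + 85.6 + 70.1 + 16.1 + 8.1 = 261.9 m².
Absorption A = 70.1·0.13 + 10.2·0.32 + 1.7·0.04 + 85.6·0.62 + 70.1·0.03 + 16.1·0.15 + 8.1·0.02 = 70.197 sabins.
ᾱ = 70.197 / 261.9 = 0.2680.
−S·ln(1−ᾱ) = −261.9 × ln(1 − 0.2680) = 81.706.
V = 9.6 × 7.3 × 3.6 = 252.288 m³.
T = 0.161·V/[−S·ln(1−ᾱ)] = 0.161·252.288/81.706 = 0.50 s.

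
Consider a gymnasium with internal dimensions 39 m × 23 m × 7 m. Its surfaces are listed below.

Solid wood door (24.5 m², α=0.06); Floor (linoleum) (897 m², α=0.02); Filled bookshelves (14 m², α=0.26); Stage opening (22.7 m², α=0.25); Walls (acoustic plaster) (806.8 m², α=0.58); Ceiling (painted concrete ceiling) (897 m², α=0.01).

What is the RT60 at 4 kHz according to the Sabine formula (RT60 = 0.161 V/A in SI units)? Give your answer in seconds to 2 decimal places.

Total absorption A = 24.5×0.06 + 897×0.02 + 14×0.26 + 22.7×0.25 + 806.8×0.58 + 897×0.01
  = 1.470 + 17.940 + 3.640 + 5.675 + 467.944 + 8.970 = 505.639 m² sabins.
Volume V = 39 × 23 × 7 = 6279 m³.
RT60 = 0.161 · V / A = 0.161 × 6279 / 505.639 = 2.00 s.

2.00 sec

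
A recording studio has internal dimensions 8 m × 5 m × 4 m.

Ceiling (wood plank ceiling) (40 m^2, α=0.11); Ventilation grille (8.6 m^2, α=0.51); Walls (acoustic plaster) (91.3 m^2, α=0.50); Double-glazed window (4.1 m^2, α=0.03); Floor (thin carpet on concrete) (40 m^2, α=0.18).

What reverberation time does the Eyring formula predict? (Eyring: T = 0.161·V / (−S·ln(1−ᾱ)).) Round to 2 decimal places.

Total surface area S = 40 + 8.6 + 91.3 + 4.1 + 40 = 184.0 m^2.
Σ(Sᵢαᵢ) = 40×0.11 + 8.6×0.51 + 91.3×0.50 + 4.1×0.03 + 40×0.18 = 61.759.
Mean coefficient ᾱ = A/S = 0.3356.
Eyring denominator: −S ln(1−ᾱ) = 75.232.
V = 8 × 5 × 4 = 160 m³.
RT60 = 0.161 × 160 / 75.232 = 0.34 s.

0.34 sec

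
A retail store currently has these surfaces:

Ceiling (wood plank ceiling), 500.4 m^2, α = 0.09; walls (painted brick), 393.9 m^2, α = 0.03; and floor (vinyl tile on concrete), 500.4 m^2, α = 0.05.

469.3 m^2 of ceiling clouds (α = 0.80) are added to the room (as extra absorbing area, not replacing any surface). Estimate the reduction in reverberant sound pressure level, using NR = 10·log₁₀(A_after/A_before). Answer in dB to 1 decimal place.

7.5 dB

Total absorption A_before = 500.4×0.09 + 393.9×0.03 + 500.4×0.05
  = 45.036 + 11.817 + 25.020 = 81.873 m^2 sabins.
Treatment contributes 469.3·0.80 = 375.440 sabins.
New total A_after = 457.313 sabins.
Reduction = 10 log₁₀(A_after/A_before) = 10 log₁₀(5.5856) = 7.5 dB.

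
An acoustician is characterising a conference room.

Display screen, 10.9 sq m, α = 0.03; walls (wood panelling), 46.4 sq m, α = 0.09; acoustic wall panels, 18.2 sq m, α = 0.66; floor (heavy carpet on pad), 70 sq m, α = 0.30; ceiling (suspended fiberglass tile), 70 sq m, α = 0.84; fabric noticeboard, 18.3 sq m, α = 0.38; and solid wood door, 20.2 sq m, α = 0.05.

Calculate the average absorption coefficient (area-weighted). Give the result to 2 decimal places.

0.41

Total surface area S = 254.0 sq m.
A = 10.9*0.03 + 46.4*0.09 + 18.2*0.66 + 70*0.30 + 70*0.84 + 18.3*0.38 + 20.2*0.05 = 104.279 sabins.
ᾱ = A/S = 0.41.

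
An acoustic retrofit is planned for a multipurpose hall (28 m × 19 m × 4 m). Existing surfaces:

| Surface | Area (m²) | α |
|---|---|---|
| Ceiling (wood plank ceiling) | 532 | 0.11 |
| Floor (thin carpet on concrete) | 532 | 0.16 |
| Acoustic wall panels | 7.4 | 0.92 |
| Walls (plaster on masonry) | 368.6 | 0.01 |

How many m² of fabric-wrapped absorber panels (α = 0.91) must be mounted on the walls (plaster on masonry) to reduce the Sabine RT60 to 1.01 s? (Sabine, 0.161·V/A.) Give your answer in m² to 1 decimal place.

Summing Sᵢαᵢ: 58.520 + 85.120 + 6.808 + 3.686 → A₁ = 154.134 sabins.
Required A₂ = 0.161·2128/1.01 = 339.216 sabins.
Absorption to add: 339.216 − 154.134 = 185.082 sabins.
Each m² of panel replacing the walls (plaster on masonry) adds (0.91 − 0.01) = 0.90 sabins.
Area = ΔA/Δα = 185.082/0.90 = 205.6 m².

205.6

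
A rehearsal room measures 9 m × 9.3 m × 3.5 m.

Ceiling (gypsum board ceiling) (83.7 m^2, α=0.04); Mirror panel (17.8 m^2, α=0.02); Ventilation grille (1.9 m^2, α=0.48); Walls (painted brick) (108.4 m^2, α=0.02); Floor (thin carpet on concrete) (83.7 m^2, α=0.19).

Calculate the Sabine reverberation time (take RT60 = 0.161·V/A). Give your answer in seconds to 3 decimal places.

2.079 s

Total absorption A = 83.7×0.04 + 17.8×0.02 + 1.9×0.48 + 108.4×0.02 + 83.7×0.19
  = 3.348 + 0.356 + 0.912 + 2.168 + 15.903 = 22.687 m^2 sabins.
Room volume: 292.95 m³.
T = 0.161 V/A = 0.161·292.95/22.687 = 2.079 s.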